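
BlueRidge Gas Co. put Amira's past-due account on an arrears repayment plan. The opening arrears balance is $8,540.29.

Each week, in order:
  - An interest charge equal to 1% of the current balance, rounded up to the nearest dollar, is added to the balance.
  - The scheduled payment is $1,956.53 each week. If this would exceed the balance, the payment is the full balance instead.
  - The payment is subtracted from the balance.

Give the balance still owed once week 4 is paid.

$944.17

Week 1: opening $8,540.29; interest $86.00 → $8,626.29; payment $1,956.53; balance $6,669.76
Week 2: opening $6,669.76; interest $67.00 → $6,736.76; payment $1,956.53; balance $4,780.23
Week 3: opening $4,780.23; interest $48.00 → $4,828.23; payment $1,956.53; balance $2,871.70
Week 4: opening $2,871.70; interest $29.00 → $2,900.70; payment $1,956.53; balance $944.17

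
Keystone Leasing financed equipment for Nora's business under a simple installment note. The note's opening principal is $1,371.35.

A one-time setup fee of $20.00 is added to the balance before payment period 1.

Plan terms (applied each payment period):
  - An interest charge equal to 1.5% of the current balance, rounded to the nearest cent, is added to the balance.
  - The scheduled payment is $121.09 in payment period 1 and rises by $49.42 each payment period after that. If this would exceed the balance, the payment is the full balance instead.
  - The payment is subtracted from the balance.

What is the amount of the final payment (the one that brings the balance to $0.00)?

$10.90

Payment period 1: opening $1,391.35; interest $20.87 → $1,412.22; payment $121.09; balance $1,291.13
Payment period 2: opening $1,291.13; interest $19.37 → $1,310.50; payment $170.51; balance $1,139.99
Payment period 3: opening $1,139.99; interest $17.10 → $1,157.09; payment $219.93; balance $937.16
Payment period 4: opening $937.16; interest $14.06 → $951.22; payment $269.35; balance $681.87
Payment period 5: opening $681.87; interest $10.23 → $692.10; payment $318.77; balance $373.33
Payment period 6: opening $373.33; interest $5.60 → $378.93; payment $368.19; balance $10.74
Payment period 7: opening $10.74; interest $0.16 → $10.90; payment $10.90; balance $0.00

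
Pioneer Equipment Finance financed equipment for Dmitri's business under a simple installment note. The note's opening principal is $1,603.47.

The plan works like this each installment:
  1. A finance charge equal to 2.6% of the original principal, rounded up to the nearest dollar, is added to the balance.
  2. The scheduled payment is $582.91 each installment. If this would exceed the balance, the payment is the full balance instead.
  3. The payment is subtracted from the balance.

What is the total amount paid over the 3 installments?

$1,729.47

Installment 1: opening $1,603.47; interest $42.00 → $1,645.47; payment $582.91; balance $1,062.56
Installment 2: opening $1,062.56; interest $42.00 → $1,104.56; payment $582.91; balance $521.65
Installment 3: opening $521.65; interest $42.00 → $563.65; payment $563.65; balance $0.00
Total paid: $1,729.47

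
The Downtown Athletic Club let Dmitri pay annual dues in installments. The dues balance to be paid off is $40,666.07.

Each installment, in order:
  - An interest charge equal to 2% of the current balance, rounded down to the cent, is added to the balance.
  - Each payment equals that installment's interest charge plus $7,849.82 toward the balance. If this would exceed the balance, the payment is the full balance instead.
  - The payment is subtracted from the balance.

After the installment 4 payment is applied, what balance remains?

Installment 1: opening $40,666.07; interest $813.32 → $41,479.39; payment $8,663.14; balance $32,816.25
Installment 2: opening $32,816.25; interest $656.32 → $33,472.57; payment $8,506.14; balance $24,966.43
Installment 3: opening $24,966.43; interest $499.32 → $25,465.75; payment $8,349.14; balance $17,116.61
Installment 4: opening $17,116.61; interest $342.33 → $17,458.94; payment $8,192.15; balance $9,266.79

$9,266.79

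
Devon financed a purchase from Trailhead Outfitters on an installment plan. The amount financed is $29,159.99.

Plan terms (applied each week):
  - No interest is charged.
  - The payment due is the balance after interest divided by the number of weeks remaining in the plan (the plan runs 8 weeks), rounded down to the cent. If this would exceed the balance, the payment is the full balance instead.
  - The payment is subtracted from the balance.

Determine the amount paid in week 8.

$3,645.00

Week 1: opening $29,159.99; payment $3,644.99; balance $25,515.00
Week 2: opening $25,515.00; payment $3,645.00; balance $21,870.00
Week 3: opening $21,870.00; payment $3,645.00; balance $18,225.00
Week 4: opening $18,225.00; payment $3,645.00; balance $14,580.00
Week 5: opening $14,580.00; payment $3,645.00; balance $10,935.00
Week 6: opening $10,935.00; payment $3,645.00; balance $7,290.00
Week 7: opening $7,290.00; payment $3,645.00; balance $3,645.00
Week 8: opening $3,645.00; payment $3,645.00; balance $0.00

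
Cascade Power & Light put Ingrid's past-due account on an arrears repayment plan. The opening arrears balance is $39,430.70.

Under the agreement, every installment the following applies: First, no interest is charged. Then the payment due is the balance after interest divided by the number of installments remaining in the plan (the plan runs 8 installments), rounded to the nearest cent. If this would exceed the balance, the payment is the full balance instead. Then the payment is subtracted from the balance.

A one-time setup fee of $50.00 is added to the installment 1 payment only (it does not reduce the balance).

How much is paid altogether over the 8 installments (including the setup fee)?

Installment 1: opening $39,430.70; payment $4,928.84 (+ $50.00 fee); balance $34,501.86
Installment 2: opening $34,501.86; payment $4,928.84; balance $29,573.02
Installment 3: opening $29,573.02; payment $4,928.84; balance $24,644.18
Installment 4: opening $24,644.18; payment $4,928.84; balance $19,715.34
Installment 5: opening $19,715.34; payment $4,928.84; balance $14,786.50
Installment 6: opening $14,786.50; payment $4,928.83; balance $9,857.67
Installment 7: opening $9,857.67; payment $4,928.84; balance $4,928.83
Installment 8: opening $4,928.83; payment $4,928.83; balance $0.00
Total paid: $39,480.70

$39,480.70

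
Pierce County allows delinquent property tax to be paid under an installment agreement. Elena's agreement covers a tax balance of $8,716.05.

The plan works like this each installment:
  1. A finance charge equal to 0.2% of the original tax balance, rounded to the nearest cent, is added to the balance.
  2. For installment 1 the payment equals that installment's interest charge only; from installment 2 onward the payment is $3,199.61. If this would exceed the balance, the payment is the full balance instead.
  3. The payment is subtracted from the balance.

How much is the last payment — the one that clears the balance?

Installment 1: $8,716.05 +$17.43 interest = $8,733.48; pay $17.43 → $8,716.05
Installment 2: $8,716.05 +$17.43 interest = $8,733.48; pay $3,199.61 → $5,533.87
Installment 3: $5,533.87 +$17.43 interest = $5,551.30; pay $3,199.61 → $2,351.69
Installment 4: $2,351.69 +$17.43 interest = $2,369.12; pay $2,369.12 → $0.00

$2,369.12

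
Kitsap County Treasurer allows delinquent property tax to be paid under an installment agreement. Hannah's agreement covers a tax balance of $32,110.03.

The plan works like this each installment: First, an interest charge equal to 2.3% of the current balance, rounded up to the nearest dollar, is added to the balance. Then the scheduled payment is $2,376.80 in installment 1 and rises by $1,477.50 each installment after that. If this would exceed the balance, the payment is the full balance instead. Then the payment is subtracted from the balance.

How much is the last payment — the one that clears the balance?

Installment 1: $32,110.03 +$739.00 interest = $32,849.03; pay $2,376.80 → $30,472.23
Installment 2: $30,472.23 +$701.00 interest = $31,173.23; pay $3,854.30 → $27,318.93
Installment 3: $27,318.93 +$629.00 interest = $27,947.93; pay $5,331.80 → $22,616.13
Installment 4: $22,616.13 +$521.00 interest = $23,137.13; pay $6,809.30 → $16,327.83
Installment 5: $16,327.83 +$376.00 interest = $16,703.83; pay $8,286.80 → $8,417.03
Installment 6: $8,417.03 +$194.00 interest = $8,611.03; pay $8,611.03 → $0.00

$8,611.03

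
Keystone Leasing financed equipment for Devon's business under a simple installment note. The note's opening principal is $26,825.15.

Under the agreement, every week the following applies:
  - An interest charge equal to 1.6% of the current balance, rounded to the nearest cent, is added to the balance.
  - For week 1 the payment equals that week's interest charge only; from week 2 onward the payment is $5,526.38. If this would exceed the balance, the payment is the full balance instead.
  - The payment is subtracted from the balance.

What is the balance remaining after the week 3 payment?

# | Opening | Interest | Payment | End bal
1 | $26,825.15 | $429.20 | $429.20 | $26,825.15
2 | $26,825.15 | $429.20 | $5,526.38 | $21,727.97
3 | $21,727.97 | $347.65 | $5,526.38 | $16,549.24

$16,549.24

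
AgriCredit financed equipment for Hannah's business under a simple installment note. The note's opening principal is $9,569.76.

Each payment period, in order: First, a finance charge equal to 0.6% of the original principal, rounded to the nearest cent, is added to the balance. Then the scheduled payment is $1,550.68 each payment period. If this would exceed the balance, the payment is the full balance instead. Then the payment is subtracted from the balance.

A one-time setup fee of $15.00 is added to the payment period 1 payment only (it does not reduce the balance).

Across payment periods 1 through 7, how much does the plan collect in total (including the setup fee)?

Payment period 1: $9,569.76 +$57.42 interest = $9,627.18; pay $1,550.68 (+ $15.00 fee) → $8,076.50
Payment period 2: $8,076.50 +$57.42 interest = $8,133.92; pay $1,550.68 → $6,583.24
Payment period 3: $6,583.24 +$57.42 interest = $6,640.66; pay $1,550.68 → $5,089.98
Payment period 4: $5,089.98 +$57.42 interest = $5,147.40; pay $1,550.68 → $3,596.72
Payment period 5: $3,596.72 +$57.42 interest = $3,654.14; pay $1,550.68 → $2,103.46
Payment period 6: $2,103.46 +$57.42 interest = $2,160.88; pay $1,550.68 → $610.20
Payment period 7: $610.20 +$57.42 interest = $667.62; pay $667.62 → $0.00
Total paid: $9,986.70

$9,986.70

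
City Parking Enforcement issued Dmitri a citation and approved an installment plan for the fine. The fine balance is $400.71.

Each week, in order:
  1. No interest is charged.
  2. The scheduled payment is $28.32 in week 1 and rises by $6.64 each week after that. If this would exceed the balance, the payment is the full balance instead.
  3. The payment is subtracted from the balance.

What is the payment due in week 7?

$68.16

Week 1: $400.71 − $28.32 → $372.39
Week 2: $372.39 − $34.96 → $337.43
Week 3: $337.43 − $41.60 → $295.83
Week 4: $295.83 − $48.24 → $247.59
Week 5: $247.59 − $54.88 → $192.71
Week 6: $192.71 − $61.52 → $131.19
Week 7: $131.19 − $68.16 → $63.03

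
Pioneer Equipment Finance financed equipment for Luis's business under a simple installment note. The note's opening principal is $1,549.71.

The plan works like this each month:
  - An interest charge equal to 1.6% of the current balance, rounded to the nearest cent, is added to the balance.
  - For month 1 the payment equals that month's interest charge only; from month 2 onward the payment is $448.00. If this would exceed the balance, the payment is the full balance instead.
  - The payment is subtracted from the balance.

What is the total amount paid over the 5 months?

# | Opening | Interest | Payment | End bal
1 | $1,549.71 | $24.80 | $24.80 | $1,549.71
2 | $1,549.71 | $24.80 | $448.00 | $1,126.51
3 | $1,126.51 | $18.02 | $448.00 | $696.53
4 | $696.53 | $11.14 | $448.00 | $259.67
5 | $259.67 | $4.15 | $263.82 | $0.00
Total paid: $1,632.62

$1,632.62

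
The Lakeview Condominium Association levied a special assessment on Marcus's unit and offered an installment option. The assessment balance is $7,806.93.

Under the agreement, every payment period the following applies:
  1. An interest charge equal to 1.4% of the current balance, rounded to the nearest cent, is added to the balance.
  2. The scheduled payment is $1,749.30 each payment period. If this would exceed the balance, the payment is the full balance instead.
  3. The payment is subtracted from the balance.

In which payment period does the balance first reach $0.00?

# | Opening | Interest | Payment | End bal
1 | $7,806.93 | $109.30 | $1,749.30 | $6,166.93
2 | $6,166.93 | $86.34 | $1,749.30 | $4,503.97
3 | $4,503.97 | $63.06 | $1,749.30 | $2,817.73
4 | $2,817.73 | $39.45 | $1,749.30 | $1,107.88
5 | $1,107.88 | $15.51 | $1,123.39 | $0.00
Balance reaches $0.00 in payment period 5.

5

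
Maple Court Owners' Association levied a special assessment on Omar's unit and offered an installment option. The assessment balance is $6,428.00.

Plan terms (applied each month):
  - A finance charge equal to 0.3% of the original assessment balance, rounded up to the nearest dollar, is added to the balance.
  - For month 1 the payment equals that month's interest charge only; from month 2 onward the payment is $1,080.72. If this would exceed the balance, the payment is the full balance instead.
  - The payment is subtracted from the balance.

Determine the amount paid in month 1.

$20.00

Month 1: $6,428.00 +$20.00 interest = $6,448.00; pay $20.00 → $6,428.00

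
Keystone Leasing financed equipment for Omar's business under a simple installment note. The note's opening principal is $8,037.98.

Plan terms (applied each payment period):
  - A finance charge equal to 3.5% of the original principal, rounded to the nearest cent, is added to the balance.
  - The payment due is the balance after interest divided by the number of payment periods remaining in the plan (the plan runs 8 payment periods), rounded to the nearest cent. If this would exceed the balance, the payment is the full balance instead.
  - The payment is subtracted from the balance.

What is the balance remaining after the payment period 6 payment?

Payment period 1: opening $8,037.98; interest $281.33 → $8,319.31; payment $1,039.91; balance $7,279.40
Payment period 2: opening $7,279.40; interest $281.33 → $7,560.73; payment $1,080.10; balance $6,480.63
Payment period 3: opening $6,480.63; interest $281.33 → $6,761.96; payment $1,126.99; balance $5,634.97
Payment period 4: opening $5,634.97; interest $281.33 → $5,916.30; payment $1,183.26; balance $4,733.04
Payment period 5: opening $4,733.04; interest $281.33 → $5,014.37; payment $1,253.59; balance $3,760.78
Payment period 6: opening $3,760.78; interest $281.33 → $4,042.11; payment $1,347.37; balance $2,694.74

$2,694.74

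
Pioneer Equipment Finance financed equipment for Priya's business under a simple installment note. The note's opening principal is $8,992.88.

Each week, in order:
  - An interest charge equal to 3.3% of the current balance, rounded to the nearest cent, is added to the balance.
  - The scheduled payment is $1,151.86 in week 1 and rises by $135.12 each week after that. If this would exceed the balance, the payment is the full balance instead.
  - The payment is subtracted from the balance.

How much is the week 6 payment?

# | Opening | Interest | Payment | End bal
1 | $8,992.88 | $296.77 | $1,151.86 | $8,137.79
2 | $8,137.79 | $268.55 | $1,286.98 | $7,119.36
3 | $7,119.36 | $234.94 | $1,422.10 | $5,932.20
4 | $5,932.20 | $195.76 | $1,557.22 | $4,570.74
5 | $4,570.74 | $150.83 | $1,692.34 | $3,029.23
6 | $3,029.23 | $99.96 | $1,827.46 | $1,301.73

$1,827.46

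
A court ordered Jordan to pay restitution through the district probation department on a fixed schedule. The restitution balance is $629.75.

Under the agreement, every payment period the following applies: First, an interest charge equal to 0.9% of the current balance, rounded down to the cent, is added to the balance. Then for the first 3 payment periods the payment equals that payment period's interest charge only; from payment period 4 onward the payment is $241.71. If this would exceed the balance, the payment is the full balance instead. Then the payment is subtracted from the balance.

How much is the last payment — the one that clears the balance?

$156.92

# | Opening | Interest | Payment | End bal
1 | $629.75 | $5.66 | $5.66 | $629.75
2 | $629.75 | $5.66 | $5.66 | $629.75
3 | $629.75 | $5.66 | $5.66 | $629.75
4 | $629.75 | $5.66 | $241.71 | $393.70
5 | $393.70 | $3.54 | $241.71 | $155.53
6 | $155.53 | $1.39 | $156.92 | $0.00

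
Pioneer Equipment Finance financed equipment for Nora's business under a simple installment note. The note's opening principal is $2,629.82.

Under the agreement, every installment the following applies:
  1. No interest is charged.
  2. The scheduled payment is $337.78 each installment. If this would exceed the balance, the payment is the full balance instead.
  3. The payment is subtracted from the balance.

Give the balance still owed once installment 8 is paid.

$0.00

Installment 1: $2,629.82 − $337.78 → $2,292.04
Installment 2: $2,292.04 − $337.78 → $1,954.26
Installment 3: $1,954.26 − $337.78 → $1,616.48
Installment 4: $1,616.48 − $337.78 → $1,278.70
Installment 5: $1,278.70 − $337.78 → $940.92
Installment 6: $940.92 − $337.78 → $603.14
Installment 7: $603.14 − $337.78 → $265.36
Installment 8: $265.36 − $265.36 → $0.00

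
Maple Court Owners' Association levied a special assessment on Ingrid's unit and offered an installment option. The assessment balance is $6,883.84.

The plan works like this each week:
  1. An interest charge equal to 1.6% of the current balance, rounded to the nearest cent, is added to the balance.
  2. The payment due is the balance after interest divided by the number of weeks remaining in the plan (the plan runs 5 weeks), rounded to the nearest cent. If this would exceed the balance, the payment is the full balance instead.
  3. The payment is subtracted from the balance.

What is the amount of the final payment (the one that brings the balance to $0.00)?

$1,490.49

# | Opening | Interest | Payment | End bal
1 | $6,883.84 | $110.14 | $1,398.80 | $5,595.18
2 | $5,595.18 | $89.52 | $1,421.18 | $4,263.52
3 | $4,263.52 | $68.22 | $1,443.91 | $2,887.83
4 | $2,887.83 | $46.21 | $1,467.02 | $1,467.02
5 | $1,467.02 | $23.47 | $1,490.49 | $0.00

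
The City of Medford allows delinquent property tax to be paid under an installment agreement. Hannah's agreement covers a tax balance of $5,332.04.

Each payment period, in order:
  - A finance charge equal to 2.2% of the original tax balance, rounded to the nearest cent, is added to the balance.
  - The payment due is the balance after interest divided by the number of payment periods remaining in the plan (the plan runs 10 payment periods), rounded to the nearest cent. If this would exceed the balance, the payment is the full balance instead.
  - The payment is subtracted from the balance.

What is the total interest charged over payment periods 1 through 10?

$1,173.00

Payment period 1: opening $5,332.04; interest $117.30 → $5,449.34; payment $544.93; balance $4,904.41
Payment period 2: opening $4,904.41; interest $117.30 → $5,021.71; payment $557.97; balance $4,463.74
Payment period 3: opening $4,463.74; interest $117.30 → $4,581.04; payment $572.63; balance $4,008.41
Payment period 4: opening $4,008.41; interest $117.30 → $4,125.71; payment $589.39; balance $3,536.32
Payment period 5: opening $3,536.32; interest $117.30 → $3,653.62; payment $608.94; balance $3,044.68
Payment period 6: opening $3,044.68; interest $117.30 → $3,161.98; payment $632.40; balance $2,529.58
Payment period 7: opening $2,529.58; interest $117.30 → $2,646.88; payment $661.72; balance $1,985.16
Payment period 8: opening $1,985.16; interest $117.30 → $2,102.46; payment $700.82; balance $1,401.64
Payment period 9: opening $1,401.64; interest $117.30 → $1,518.94; payment $759.47; balance $759.47
Payment period 10: opening $759.47; interest $117.30 → $876.77; payment $876.77; balance $0.00
Total interest: $117.30 + $117.30 + $117.30 + $117.30 + $117.30 + $117.30 + $117.30 + $117.30 + $117.30 + $117.30 = $1,173.00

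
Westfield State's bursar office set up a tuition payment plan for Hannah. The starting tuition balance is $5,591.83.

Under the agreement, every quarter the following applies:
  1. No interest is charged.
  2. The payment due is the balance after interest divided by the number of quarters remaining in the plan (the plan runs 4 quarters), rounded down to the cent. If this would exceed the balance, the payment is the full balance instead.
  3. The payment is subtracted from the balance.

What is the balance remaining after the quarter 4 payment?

$0.00

Quarter 1: $5,591.83 − $1,397.95 → $4,193.88
Quarter 2: $4,193.88 − $1,397.96 → $2,795.92
Quarter 3: $2,795.92 − $1,397.96 → $1,397.96
Quarter 4: $1,397.96 − $1,397.96 → $0.00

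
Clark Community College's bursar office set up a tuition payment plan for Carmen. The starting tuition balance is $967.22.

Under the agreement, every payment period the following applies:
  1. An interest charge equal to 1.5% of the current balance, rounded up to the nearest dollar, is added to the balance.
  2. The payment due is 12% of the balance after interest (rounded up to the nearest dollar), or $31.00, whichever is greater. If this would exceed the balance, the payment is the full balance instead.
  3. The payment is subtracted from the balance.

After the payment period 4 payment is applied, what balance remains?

$615.22

Payment period 1: opening $967.22; interest $15.00 → $982.22; payment $118.00; balance $864.22
Payment period 2: opening $864.22; interest $13.00 → $877.22; payment $106.00; balance $771.22
Payment period 3: opening $771.22; interest $12.00 → $783.22; payment $94.00; balance $689.22
Payment period 4: opening $689.22; interest $11.00 → $700.22; payment $85.00; balance $615.22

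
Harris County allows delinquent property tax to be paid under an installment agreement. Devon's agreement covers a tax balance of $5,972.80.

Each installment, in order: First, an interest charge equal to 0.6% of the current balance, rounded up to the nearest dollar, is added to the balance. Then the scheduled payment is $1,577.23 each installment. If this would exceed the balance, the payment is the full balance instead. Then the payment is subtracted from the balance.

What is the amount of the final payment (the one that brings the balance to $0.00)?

Installment 1: opening $5,972.80; interest $36.00 → $6,008.80; payment $1,577.23; balance $4,431.57
Installment 2: opening $4,431.57; interest $27.00 → $4,458.57; payment $1,577.23; balance $2,881.34
Installment 3: opening $2,881.34; interest $18.00 → $2,899.34; payment $1,577.23; balance $1,322.11
Installment 4: opening $1,322.11; interest $8.00 → $1,330.11; payment $1,330.11; balance $0.00

$1,330.11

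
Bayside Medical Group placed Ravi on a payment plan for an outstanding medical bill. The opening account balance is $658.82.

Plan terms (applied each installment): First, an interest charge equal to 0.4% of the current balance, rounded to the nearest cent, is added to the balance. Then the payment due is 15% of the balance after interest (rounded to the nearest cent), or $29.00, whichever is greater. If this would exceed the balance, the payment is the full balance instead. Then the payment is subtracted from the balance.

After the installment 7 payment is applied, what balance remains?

# | Opening | Interest | Payment | End bal
1 | $658.82 | $2.64 | $99.22 | $562.24
2 | $562.24 | $2.25 | $84.67 | $479.82
3 | $479.82 | $1.92 | $72.26 | $409.48
4 | $409.48 | $1.64 | $61.67 | $349.45
5 | $349.45 | $1.40 | $52.63 | $298.22
6 | $298.22 | $1.19 | $44.91 | $254.50
7 | $254.50 | $1.02 | $38.33 | $217.19

$217.19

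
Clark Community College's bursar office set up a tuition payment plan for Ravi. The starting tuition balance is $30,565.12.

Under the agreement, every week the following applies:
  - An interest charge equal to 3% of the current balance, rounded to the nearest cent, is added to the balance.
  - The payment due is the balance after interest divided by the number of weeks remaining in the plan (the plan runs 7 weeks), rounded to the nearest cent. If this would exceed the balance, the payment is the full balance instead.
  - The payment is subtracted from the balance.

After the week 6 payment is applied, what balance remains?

Week 1: opening $30,565.12; interest $916.95 → $31,482.07; payment $4,497.44; balance $26,984.63
Week 2: opening $26,984.63; interest $809.54 → $27,794.17; payment $4,632.36; balance $23,161.81
Week 3: opening $23,161.81; interest $694.85 → $23,856.66; payment $4,771.33; balance $19,085.33
Week 4: opening $19,085.33; interest $572.56 → $19,657.89; payment $4,914.47; balance $14,743.42
Week 5: opening $14,743.42; interest $442.30 → $15,185.72; payment $5,061.91; balance $10,123.81
Week 6: opening $10,123.81; interest $303.71 → $10,427.52; payment $5,213.76; balance $5,213.76

$5,213.76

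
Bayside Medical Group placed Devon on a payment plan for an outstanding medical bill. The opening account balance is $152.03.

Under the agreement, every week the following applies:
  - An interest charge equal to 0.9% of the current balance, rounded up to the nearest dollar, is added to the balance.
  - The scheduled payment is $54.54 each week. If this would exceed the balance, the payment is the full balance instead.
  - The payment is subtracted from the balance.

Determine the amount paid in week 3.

$46.95

Week 1: $152.03 +$2.00 interest = $154.03; pay $54.54 → $99.49
Week 2: $99.49 +$1.00 interest = $100.49; pay $54.54 → $45.95
Week 3: $45.95 +$1.00 interest = $46.95; pay $46.95 → $0.00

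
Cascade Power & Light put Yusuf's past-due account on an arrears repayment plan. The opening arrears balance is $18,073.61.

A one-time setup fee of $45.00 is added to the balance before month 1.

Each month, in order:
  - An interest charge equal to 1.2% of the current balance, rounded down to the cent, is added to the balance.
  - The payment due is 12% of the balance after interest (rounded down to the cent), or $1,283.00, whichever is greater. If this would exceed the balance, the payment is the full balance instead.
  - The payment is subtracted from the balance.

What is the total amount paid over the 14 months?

$19,572.53

Month 1: opening $18,118.61; interest $217.42 → $18,336.03; payment $2,200.32; balance $16,135.71
Month 2: opening $16,135.71; interest $193.62 → $16,329.33; payment $1,959.51; balance $14,369.82
Month 3: opening $14,369.82; interest $172.43 → $14,542.25; payment $1,745.07; balance $12,797.18
Month 4: opening $12,797.18; interest $153.56 → $12,950.74; payment $1,554.08; balance $11,396.66
Month 5: opening $11,396.66; interest $136.75 → $11,533.41; payment $1,384.00; balance $10,149.41
Month 6: opening $10,149.41; interest $121.79 → $10,271.20; payment $1,283.00; balance $8,988.20
Month 7: opening $8,988.20; interest $107.85 → $9,096.05; payment $1,283.00; balance $7,813.05
Month 8: opening $7,813.05; interest $93.75 → $7,906.80; payment $1,283.00; balance $6,623.80
Month 9: opening $6,623.80; interest $79.48 → $6,703.28; payment $1,283.00; balance $5,420.28
Month 10: opening $5,420.28; interest $65.04 → $5,485.32; payment $1,283.00; balance $4,202.32
Month 11: opening $4,202.32; interest $50.42 → $4,252.74; payment $1,283.00; balance $2,969.74
Month 12: opening $2,969.74; interest $35.63 → $3,005.37; payment $1,283.00; balance $1,722.37
Month 13: opening $1,722.37; interest $20.66 → $1,743.03; payment $1,283.00; balance $460.03
Month 14: opening $460.03; interest $5.52 → $465.55; payment $465.55; balance $0.00
Total paid: $19,572.53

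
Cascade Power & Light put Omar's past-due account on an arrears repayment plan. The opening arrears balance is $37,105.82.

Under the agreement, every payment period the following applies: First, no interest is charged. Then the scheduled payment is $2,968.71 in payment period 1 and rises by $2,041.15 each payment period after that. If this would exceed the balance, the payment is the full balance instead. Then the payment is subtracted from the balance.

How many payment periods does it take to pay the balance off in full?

Payment period 1: opening $37,105.82; payment $2,968.71; balance $34,137.11
Payment period 2: opening $34,137.11; payment $5,009.86; balance $29,127.25
Payment period 3: opening $29,127.25; payment $7,051.01; balance $22,076.24
Payment period 4: opening $22,076.24; payment $9,092.16; balance $12,984.08
Payment period 5: opening $12,984.08; payment $11,133.31; balance $1,850.77
Payment period 6: opening $1,850.77; payment $1,850.77; balance $0.00
Balance reaches $0.00 in payment period 6.

6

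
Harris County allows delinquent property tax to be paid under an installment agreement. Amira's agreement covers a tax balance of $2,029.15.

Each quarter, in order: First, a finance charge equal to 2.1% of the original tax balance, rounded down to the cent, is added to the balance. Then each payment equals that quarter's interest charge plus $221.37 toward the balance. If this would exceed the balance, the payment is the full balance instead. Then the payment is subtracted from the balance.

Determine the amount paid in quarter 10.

Quarter 1: opening $2,029.15; interest $42.61 → $2,071.76; payment $263.98; balance $1,807.78
Quarter 2: opening $1,807.78; interest $42.61 → $1,850.39; payment $263.98; balance $1,586.41
Quarter 3: opening $1,586.41; interest $42.61 → $1,629.02; payment $263.98; balance $1,365.04
Quarter 4: opening $1,365.04; interest $42.61 → $1,407.65; payment $263.98; balance $1,143.67
Quarter 5: opening $1,143.67; interest $42.61 → $1,186.28; payment $263.98; balance $922.30
Quarter 6: opening $922.30; interest $42.61 → $964.91; payment $263.98; balance $700.93
Quarter 7: opening $700.93; interest $42.61 → $743.54; payment $263.98; balance $479.56
Quarter 8: opening $479.56; interest $42.61 → $522.17; payment $263.98; balance $258.19
Quarter 9: opening $258.19; interest $42.61 → $300.80; payment $263.98; balance $36.82
Quarter 10: opening $36.82; interest $42.61 → $79.43; payment $79.43; balance $0.00

$79.43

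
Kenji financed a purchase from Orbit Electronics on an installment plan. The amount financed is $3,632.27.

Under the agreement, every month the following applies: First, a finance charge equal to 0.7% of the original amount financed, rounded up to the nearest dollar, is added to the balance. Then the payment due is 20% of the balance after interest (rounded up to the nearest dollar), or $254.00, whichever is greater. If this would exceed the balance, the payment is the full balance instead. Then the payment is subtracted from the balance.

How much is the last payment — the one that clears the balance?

$141.27

Month 1: opening $3,632.27; interest $26.00 → $3,658.27; payment $732.00; balance $2,926.27
Month 2: opening $2,926.27; interest $26.00 → $2,952.27; payment $591.00; balance $2,361.27
Month 3: opening $2,361.27; interest $26.00 → $2,387.27; payment $478.00; balance $1,909.27
Month 4: opening $1,909.27; interest $26.00 → $1,935.27; payment $388.00; balance $1,547.27
Month 5: opening $1,547.27; interest $26.00 → $1,573.27; payment $315.00; balance $1,258.27
Month 6: opening $1,258.27; interest $26.00 → $1,284.27; payment $257.00; balance $1,027.27
Month 7: opening $1,027.27; interest $26.00 → $1,053.27; payment $254.00; balance $799.27
Month 8: opening $799.27; interest $26.00 → $825.27; payment $254.00; balance $571.27
Month 9: opening $571.27; interest $26.00 → $597.27; payment $254.00; balance $343.27
Month 10: opening $343.27; interest $26.00 → $369.27; payment $254.00; balance $115.27
Month 11: opening $115.27; interest $26.00 → $141.27; payment $141.27; balance $0.00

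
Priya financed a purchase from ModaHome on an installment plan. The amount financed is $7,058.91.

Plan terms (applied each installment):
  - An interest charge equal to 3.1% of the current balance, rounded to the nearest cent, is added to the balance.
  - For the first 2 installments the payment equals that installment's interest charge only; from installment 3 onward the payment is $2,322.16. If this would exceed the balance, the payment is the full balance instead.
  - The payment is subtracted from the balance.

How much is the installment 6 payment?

$568.37

# | Opening | Interest | Payment | End bal
1 | $7,058.91 | $218.83 | $218.83 | $7,058.91
2 | $7,058.91 | $218.83 | $218.83 | $7,058.91
3 | $7,058.91 | $218.83 | $2,322.16 | $4,955.58
4 | $4,955.58 | $153.62 | $2,322.16 | $2,787.04
5 | $2,787.04 | $86.40 | $2,322.16 | $551.28
6 | $551.28 | $17.09 | $568.37 | $0.00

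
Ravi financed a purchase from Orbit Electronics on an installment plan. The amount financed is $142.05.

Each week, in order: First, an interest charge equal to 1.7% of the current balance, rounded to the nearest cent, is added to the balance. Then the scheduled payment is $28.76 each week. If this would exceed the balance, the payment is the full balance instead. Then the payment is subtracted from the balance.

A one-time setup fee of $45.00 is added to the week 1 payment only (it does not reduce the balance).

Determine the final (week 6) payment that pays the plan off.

Week 1: opening $142.05; interest $2.41 → $144.46; payment $28.76 (+ $45.00 fee); balance $115.70
Week 2: opening $115.70; interest $1.97 → $117.67; payment $28.76; balance $88.91
Week 3: opening $88.91; interest $1.51 → $90.42; payment $28.76; balance $61.66
Week 4: opening $61.66; interest $1.05 → $62.71; payment $28.76; balance $33.95
Week 5: opening $33.95; interest $0.58 → $34.53; payment $28.76; balance $5.77
Week 6: opening $5.77; interest $0.10 → $5.87; payment $5.87; balance $0.00

$5.87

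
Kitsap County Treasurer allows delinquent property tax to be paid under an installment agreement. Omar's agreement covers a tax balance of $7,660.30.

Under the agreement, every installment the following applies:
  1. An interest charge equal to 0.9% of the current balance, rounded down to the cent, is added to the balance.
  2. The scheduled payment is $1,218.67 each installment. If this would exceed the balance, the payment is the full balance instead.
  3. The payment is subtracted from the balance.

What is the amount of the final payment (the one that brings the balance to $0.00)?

Installment 1: $7,660.30 +$68.94 interest = $7,729.24; pay $1,218.67 → $6,510.57
Installment 2: $6,510.57 +$58.59 interest = $6,569.16; pay $1,218.67 → $5,350.49
Installment 3: $5,350.49 +$48.15 interest = $5,398.64; pay $1,218.67 → $4,179.97
Installment 4: $4,179.97 +$37.61 interest = $4,217.58; pay $1,218.67 → $2,998.91
Installment 5: $2,998.91 +$26.99 interest = $3,025.90; pay $1,218.67 → $1,807.23
Installment 6: $1,807.23 +$16.26 interest = $1,823.49; pay $1,218.67 → $604.82
Installment 7: $604.82 +$5.44 interest = $610.26; pay $610.26 → $0.00

$610.26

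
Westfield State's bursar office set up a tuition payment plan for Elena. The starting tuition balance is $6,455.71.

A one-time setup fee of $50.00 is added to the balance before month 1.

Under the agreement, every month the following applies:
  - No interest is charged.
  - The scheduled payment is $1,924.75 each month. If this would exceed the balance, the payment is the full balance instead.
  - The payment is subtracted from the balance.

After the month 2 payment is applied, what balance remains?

$2,656.21

Month 1: opening $6,505.71; payment $1,924.75; balance $4,580.96
Month 2: opening $4,580.96; payment $1,924.75; balance $2,656.21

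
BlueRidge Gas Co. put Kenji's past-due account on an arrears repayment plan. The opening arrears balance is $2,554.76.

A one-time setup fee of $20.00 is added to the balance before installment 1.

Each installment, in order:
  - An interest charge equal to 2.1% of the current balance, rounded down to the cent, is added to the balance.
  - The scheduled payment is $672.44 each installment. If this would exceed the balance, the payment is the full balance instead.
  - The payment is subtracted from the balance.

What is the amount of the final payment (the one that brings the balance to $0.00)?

Installment 1: opening $2,574.76; interest $54.06 → $2,628.82; payment $672.44; balance $1,956.38
Installment 2: opening $1,956.38; interest $41.08 → $1,997.46; payment $672.44; balance $1,325.02
Installment 3: opening $1,325.02; interest $27.82 → $1,352.84; payment $672.44; balance $680.40
Installment 4: opening $680.40; interest $14.28 → $694.68; payment $672.44; balance $22.24
Installment 5: opening $22.24; interest $0.46 → $22.70; payment $22.70; balance $0.00

$22.70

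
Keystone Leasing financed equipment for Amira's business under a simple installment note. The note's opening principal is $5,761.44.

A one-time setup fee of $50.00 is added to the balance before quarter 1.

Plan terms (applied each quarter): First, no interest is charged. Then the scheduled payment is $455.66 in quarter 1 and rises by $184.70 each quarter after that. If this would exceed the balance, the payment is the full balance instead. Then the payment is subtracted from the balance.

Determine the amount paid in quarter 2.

$640.36

Quarter 1: opening $5,811.44; payment $455.66; balance $5,355.78
Quarter 2: opening $5,355.78; payment $640.36; balance $4,715.42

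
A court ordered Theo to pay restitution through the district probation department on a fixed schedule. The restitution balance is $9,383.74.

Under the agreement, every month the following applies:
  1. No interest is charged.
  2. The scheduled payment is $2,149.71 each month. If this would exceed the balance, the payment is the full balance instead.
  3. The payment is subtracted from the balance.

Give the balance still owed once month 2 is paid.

$5,084.32

Month 1: $9,383.74 − $2,149.71 → $7,234.03
Month 2: $7,234.03 − $2,149.71 → $5,084.32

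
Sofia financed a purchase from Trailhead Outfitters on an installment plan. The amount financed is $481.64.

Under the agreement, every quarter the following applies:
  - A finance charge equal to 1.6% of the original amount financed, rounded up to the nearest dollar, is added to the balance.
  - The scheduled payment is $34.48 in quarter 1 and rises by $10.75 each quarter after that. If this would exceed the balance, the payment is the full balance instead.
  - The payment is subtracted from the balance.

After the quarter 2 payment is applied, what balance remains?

$417.93

Quarter 1: opening $481.64; interest $8.00 → $489.64; payment $34.48; balance $455.16
Quarter 2: opening $455.16; interest $8.00 → $463.16; payment $45.23; balance $417.93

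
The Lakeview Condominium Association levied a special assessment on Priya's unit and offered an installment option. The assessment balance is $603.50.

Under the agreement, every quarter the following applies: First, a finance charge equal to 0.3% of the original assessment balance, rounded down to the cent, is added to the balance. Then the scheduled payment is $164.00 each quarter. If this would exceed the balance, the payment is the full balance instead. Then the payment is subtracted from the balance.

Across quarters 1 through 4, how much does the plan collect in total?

$610.74

Quarter 1: opening $603.50; interest $1.81 → $605.31; payment $164.00; balance $441.31
Quarter 2: opening $441.31; interest $1.81 → $443.12; payment $164.00; balance $279.12
Quarter 3: opening $279.12; interest $1.81 → $280.93; payment $164.00; balance $116.93
Quarter 4: opening $116.93; interest $1.81 → $118.74; payment $118.74; balance $0.00
Total paid: $610.74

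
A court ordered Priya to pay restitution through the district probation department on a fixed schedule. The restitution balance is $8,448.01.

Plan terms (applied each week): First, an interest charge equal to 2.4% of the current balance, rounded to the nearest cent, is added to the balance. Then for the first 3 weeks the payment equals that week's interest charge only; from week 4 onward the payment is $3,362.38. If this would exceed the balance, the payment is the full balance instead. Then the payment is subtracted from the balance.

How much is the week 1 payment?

# | Opening | Interest | Payment | End bal
1 | $8,448.01 | $202.75 | $202.75 | $8,448.01

$202.75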